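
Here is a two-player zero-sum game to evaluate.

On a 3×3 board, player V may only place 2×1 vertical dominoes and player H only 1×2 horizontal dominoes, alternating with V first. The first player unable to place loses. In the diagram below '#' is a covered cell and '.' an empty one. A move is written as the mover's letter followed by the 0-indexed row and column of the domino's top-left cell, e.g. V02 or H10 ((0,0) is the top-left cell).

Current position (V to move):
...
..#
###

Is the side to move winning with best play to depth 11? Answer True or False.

V winning at [.../..#/###]: True

p1 V@[.../..#/###]: V00[#../#.#/###]-1 V01[.#./.##/###]+1*
p2 H@[.#./.##/###] terminal -1; root [.../..#/###] d11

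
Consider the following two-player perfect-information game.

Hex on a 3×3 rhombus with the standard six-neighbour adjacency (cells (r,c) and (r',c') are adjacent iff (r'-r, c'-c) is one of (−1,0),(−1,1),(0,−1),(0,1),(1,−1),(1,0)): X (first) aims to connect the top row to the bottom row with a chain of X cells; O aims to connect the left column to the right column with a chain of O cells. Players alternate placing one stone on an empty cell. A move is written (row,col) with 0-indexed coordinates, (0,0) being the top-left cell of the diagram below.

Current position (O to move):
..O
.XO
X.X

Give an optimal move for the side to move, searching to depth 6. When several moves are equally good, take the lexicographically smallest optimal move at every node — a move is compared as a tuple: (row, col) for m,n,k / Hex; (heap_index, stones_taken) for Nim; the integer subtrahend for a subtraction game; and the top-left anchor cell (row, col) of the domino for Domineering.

O's best at [..O/.XO/X.X]: (0,1)

ply 1, O at ..O/.XO/X.X | (0,0)=-1→O.O/.XO/X.X; (0,1)=+1→.OO/.XO/X.X*; (1,0)=-1→..O/OXO/X.X; (2,1)=-1→..O/.XO/XOX
ply 2, X at .OO/.XO/X.X | (0,0)=-1→XOO/.XO/X.X*; (1,0)=-1→.OO/XXO/X.X; (2,1)=-1→.OO/.XO/XXX
ply 3, O at XOO/.XO/X.X | (1,0)=+1→XOO/OXO/X.X*; (2,1)=-1→XOO/.XO/XOX
ply 4: XOO/OXO/X.X is terminal -1 (X); from ..O/.XO/X.X depth 6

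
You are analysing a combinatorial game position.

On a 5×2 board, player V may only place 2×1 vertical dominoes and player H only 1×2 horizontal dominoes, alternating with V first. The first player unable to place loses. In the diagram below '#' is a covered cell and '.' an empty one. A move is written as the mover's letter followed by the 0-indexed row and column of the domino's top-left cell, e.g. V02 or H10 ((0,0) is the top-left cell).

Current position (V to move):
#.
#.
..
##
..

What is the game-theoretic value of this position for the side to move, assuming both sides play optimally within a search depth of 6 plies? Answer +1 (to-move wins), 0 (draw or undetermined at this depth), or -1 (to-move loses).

p1 V@[#./#./../##/..]: V01[##/##/../##/..]-1* V11[#./##/.#/##/..]-1
p2 H@[##/##/../##/..]: H20[##/##/##/##/..]+1* H40[##/##/../##/##]+1
p3 V@[##/##/##/##/..] terminal -1; root [#./#./../##/..] d6

value(#./#./../##/.., V) = -1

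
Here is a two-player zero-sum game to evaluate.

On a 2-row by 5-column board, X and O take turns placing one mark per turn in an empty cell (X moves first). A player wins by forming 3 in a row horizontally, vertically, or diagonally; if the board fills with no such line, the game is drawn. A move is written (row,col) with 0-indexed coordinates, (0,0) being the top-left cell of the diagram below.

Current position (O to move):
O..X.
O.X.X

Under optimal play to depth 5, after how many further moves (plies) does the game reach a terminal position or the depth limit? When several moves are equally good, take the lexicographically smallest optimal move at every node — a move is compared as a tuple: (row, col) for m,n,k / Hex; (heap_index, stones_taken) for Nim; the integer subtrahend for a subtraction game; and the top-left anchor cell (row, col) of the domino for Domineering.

[O..X./O.X.X] O move#1: (0,1):-1/OO.X./O.X.X*, (0,2):-1/O.OX./O.X.X, (0,4):-1/O..XO/O.X.X, (1,1):-1/O..X./OOX.X, (1,3):-1/O..X./O.XOX
[OO.X./O.X.X] X move#2: (0,2):+1/OOXX./O.X.X*, (0,4):-1/OO.XX/O.X.X, (1,1):-1/OO.X./OXX.X, (1,3):+1/OO.X./O.XXX
[OOXX./O.X.X] O move#3: (0,4):-1/OOXXO/O.X.X*, (1,1):-1/OOXX./OOX.X, (1,3):-1/OOXX./O.XOX
[OOXXO/O.X.X] X move#4: (1,1):+0/OOXXO/OXX.X, (1,3):+1/OOXXO/O.XXX*
[OOXXO/O.XXX] end (terminal -1, O#5); searched O..X./O.X.X to 5

PV length from [O..X./O.X.X]: 4 plies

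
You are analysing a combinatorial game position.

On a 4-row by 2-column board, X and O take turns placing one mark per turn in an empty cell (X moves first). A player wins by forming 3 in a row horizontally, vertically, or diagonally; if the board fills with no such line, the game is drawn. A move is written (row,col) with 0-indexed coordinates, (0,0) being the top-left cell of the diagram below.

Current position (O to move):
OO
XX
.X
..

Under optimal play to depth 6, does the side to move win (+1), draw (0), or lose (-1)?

p1 O@[OO/XX/.X/..]: (2,0)[OO/XX/OX/..]-1 (3,0)[OO/XX/.X/O.]-1 (3,1)[OO/XX/.X/.O]+0*
p2 X@[OO/XX/.X/.O]: (2,0)[OO/XX/XX/.O]+0* (3,0)[OO/XX/.X/XO]+0
p3 O@[OO/XX/XX/.O]: (3,0)[OO/XX/XX/OO]+0*
p4 X@[OO/XX/XX/OO] terminal +0; root [OO/XX/.X/..] d6

value(OO/XX/.X/.., O) = 0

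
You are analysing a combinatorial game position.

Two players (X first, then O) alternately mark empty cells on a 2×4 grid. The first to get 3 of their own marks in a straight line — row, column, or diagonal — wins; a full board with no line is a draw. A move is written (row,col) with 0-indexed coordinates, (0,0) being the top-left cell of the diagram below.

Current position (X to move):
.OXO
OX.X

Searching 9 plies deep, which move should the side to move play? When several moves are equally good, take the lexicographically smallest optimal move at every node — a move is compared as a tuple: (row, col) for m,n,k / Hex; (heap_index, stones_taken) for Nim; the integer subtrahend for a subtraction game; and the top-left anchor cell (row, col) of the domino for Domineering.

[.OXO/OX.X] X move#1: (0,0):+0/XOXO/OX.X, (1,2):+1/.OXO/OXXX*
[.OXO/OXXX] end (terminal -1, O#2); searched .OXO/OX.X to 9

X's best at [.OXO/OX.X]: (1,2)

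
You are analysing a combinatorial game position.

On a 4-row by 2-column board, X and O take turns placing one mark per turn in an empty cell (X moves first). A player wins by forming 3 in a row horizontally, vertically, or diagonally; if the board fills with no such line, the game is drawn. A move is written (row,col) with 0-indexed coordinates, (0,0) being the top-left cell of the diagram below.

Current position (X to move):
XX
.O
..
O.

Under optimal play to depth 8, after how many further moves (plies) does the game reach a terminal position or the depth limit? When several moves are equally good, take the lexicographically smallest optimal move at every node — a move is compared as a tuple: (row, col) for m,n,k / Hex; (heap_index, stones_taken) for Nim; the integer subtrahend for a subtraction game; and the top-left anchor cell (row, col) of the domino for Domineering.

PV length from [XX/.O/../O.]: 4 plies

p1 X@[XX/.O/../O.]: (1,0)[XX/XO/../O.]+0* (2,0)[XX/.O/X./O.]+0 (2,1)[XX/.O/.X/O.]+0 (3,1)[XX/.O/../OX]+0
p2 O@[XX/XO/../O.]: (2,0)[XX/XO/O./O.]+0* (2,1)[XX/XO/.O/O.]-1 (3,1)[XX/XO/../OO]-1
p3 X@[XX/XO/O./O.]: (2,1)[XX/XO/OX/O.]+0* (3,1)[XX/XO/O./OX]+0
p4 O@[XX/XO/OX/O.]: (3,1)[XX/XO/OX/OO]+0*
p5 X@[XX/XO/OX/OO] terminal +0; root [XX/.O/../O.] d8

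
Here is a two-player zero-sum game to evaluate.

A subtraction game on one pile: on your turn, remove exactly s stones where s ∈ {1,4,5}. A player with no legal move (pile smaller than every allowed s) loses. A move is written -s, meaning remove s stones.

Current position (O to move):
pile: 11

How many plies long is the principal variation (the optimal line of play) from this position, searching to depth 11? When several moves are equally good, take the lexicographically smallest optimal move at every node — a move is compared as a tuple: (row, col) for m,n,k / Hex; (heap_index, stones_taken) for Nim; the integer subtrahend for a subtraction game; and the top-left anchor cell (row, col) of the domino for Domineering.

p1 O@[11]: -1[10]+1* -4[7]-1 -5[6]-1
p2 X@[10]: -1[9]-1* -4[6]-1 -5[5]-1
p3 O@[9]: -1[8]+1* -4[5]-1 -5[4]-1
p4 X@[8]: -1[7]-1* -4[4]-1 -5[3]-1
p5 O@[7]: -1[6]-1 -4[3]-1 -5[2]+1*
p6 X@[2]: -1[1]-1*
p7 O@[1]: -1[0]+1*
p8 X@[0] terminal -1; root [11] d11

PV length from [11]: 7 plies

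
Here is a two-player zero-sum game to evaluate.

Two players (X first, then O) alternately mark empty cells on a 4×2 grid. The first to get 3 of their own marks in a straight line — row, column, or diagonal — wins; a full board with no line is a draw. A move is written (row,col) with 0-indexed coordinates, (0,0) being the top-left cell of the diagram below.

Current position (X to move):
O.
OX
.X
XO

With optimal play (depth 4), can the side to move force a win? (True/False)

X winning at [O./OX/.X/XO]: True

[O./OX/.X/XO] X move#1: (0,1):+1/OX/OX/.X/XO*, (2,0):+0/O./OX/XX/XO
[OX/OX/.X/XO] end (terminal -1, O#2); searched O./OX/.X/XO to 4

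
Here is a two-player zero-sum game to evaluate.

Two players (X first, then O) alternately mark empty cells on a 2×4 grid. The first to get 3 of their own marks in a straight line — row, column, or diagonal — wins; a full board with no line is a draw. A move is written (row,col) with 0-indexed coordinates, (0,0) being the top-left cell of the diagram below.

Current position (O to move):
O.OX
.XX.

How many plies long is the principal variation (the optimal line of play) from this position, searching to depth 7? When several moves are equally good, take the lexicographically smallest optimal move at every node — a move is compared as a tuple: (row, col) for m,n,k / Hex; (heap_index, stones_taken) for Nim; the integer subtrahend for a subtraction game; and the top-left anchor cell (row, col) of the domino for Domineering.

[O.OX/.XX.] O move#1: (0,1):+1/OOOX/.XX.*, (1,0):-1/O.OX/OXX., (1,3):-1/O.OX/.XXO
[OOOX/.XX.] end (terminal -1, X#2); searched O.OX/.XX. to 7

PV length from [O.OX/.XX.]: 1 ply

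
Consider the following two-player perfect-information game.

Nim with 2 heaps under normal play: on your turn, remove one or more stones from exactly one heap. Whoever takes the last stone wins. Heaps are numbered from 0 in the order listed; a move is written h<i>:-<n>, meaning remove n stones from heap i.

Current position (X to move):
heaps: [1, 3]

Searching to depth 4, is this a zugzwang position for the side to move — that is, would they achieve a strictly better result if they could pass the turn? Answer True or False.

ply 1, X at (1,3) | h0:-1=-1→(0,3); h1:-1=-1→(1,2); h1:-2=+1→(1,1)*; h1:-3=-1→(1,0)
ply 2, O at (1,1) | h0:-1=-1→(0,1)*; h1:-1=-1→(1,0)
ply 3, X at (0,1) | h1:-1=+1→(0,0)*
ply 4: (0,0) is terminal -1 (O); from (1,3) depth 4
suppose X passes — search the same position with O to move:
pass> ply 1, O at (1,3) | h0:-1=-1→(0,3); h1:-1=-1→(1,2); h1:-2=+1→(1,1)*; h1:-3=-1→(1,0)
pass> ply 2, X at (1,1) | h0:-1=-1→(0,1)*; h1:-1=-1→(1,0)
pass> ply 3, O at (0,1) | h1:-1=+1→(0,0)*
pass> ply 4: (0,0) is terminal -1 (X); from (1,3) depth 4
for X: play +1, pass -1

zugzwang((1,3), X) = False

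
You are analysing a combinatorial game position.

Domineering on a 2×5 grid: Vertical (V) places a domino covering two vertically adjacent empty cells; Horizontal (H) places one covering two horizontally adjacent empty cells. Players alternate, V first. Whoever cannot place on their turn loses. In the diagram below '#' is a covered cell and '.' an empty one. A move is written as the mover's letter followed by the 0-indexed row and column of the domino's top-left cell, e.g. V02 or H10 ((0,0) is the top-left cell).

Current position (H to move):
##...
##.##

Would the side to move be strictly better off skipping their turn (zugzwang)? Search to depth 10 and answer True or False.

zugzwang(##.../##.##, H) = False

[##.../##.##] H move#1: H02:+1/####./##.##*, H03:-1/##.##/##.##
[####./##.##] end (terminal -1, V#2); searched ##.../##.## to 10
if H skipped the turn, V would face:
~ [##.../##.##] V move#1: V02:-1/###../#####*
~ [###../#####] H move#2: H03:+1/#####/#####*
~ [#####/#####] end (terminal -1, V#3); searched ##.../##.## to 10
compare (H): move=+1 vs pass=+1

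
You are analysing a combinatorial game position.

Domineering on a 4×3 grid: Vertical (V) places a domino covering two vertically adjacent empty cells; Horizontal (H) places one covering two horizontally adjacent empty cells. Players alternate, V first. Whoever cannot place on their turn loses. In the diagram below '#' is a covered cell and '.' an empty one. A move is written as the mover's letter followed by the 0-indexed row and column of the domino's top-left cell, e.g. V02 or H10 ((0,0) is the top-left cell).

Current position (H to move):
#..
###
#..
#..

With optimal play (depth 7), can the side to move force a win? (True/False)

p1 H@[#../###/#../#..]: H01[###/###/#../#..]-1 H21[#../###/###/#..]+1* H31[#../###/#../###]+1
p2 V@[#../###/###/#..] terminal -1; root [#../###/#../#..] d7

H winning at [#../###/#../#..]: True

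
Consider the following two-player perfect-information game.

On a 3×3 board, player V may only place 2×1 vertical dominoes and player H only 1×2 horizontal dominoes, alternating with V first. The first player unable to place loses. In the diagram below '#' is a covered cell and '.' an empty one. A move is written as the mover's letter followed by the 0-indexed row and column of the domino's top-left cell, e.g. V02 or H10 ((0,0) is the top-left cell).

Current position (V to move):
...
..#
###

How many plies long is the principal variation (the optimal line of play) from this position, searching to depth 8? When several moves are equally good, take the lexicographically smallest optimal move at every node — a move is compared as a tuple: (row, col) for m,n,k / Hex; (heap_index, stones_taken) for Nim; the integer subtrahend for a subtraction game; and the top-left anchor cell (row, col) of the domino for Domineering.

PV length from [.../..#/###]: 1 ply

[.../..#/###] V move#1: V00:-1/#../#.#/###, V01:+1/.#./.##/###*
[.#./.##/###] end (terminal -1, H#2); searched .../..#/### to 8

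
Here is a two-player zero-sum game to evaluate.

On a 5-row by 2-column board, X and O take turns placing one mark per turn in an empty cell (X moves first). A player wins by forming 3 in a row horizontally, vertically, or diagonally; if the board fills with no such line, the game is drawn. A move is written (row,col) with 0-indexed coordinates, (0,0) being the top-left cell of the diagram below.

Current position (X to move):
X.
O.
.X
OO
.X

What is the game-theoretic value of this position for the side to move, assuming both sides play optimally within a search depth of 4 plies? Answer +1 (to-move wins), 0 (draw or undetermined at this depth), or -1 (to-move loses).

value(X./O./.X/OO/.X, X) = 0

ply 1, X at X./O./.X/OO/.X | (0,1)=-1→XX/O./.X/OO/.X; (1,1)=-1→X./OX/.X/OO/.X; (2,0)=+0→X./O./XX/OO/.X*; (4,0)=-1→X./O./.X/OO/XX
ply 2, O at X./O./XX/OO/.X | (0,1)=+0→XO/O./XX/OO/.X*; (1,1)=+0→X./OO/XX/OO/.X; (4,0)=+0→X./O./XX/OO/OX
ply 3, X at XO/O./XX/OO/.X | (1,1)=+0→XO/OX/XX/OO/.X*; (4,0)=+0→XO/O./XX/OO/XX
ply 4, O at XO/OX/XX/OO/.X | (4,0)=+0→XO/OX/XX/OO/OX*
ply 5: XO/OX/XX/OO/OX is terminal +0 (X); from X./O./.X/OO/.X depth 4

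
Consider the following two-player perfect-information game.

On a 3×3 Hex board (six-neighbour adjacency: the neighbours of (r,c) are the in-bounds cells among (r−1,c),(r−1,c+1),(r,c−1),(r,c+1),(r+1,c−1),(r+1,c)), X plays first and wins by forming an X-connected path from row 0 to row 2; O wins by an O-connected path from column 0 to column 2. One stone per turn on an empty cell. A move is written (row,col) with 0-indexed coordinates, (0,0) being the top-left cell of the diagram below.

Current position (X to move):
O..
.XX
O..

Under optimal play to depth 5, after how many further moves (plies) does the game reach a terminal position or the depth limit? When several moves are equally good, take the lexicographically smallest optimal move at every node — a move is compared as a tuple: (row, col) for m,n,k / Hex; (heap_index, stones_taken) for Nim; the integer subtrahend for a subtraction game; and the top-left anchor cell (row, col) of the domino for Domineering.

ply 1, X at O../.XX/O.. | (0,1)=+1→OX./.XX/O..*; (0,2)=+1→O.X/.XX/O..; (1,0)=+1→O../XXX/O..; (2,1)=+1→O../.XX/OX.; (2,2)=+1→O../.XX/O.X
ply 2, O at OX./.XX/O.. | (0,2)=-1→OXO/.XX/O..*; (1,0)=-1→OX./OXX/O..; (2,1)=-1→OX./.XX/OO.; (2,2)=-1→OX./.XX/O.O
ply 3, X at OXO/.XX/O.. | (1,0)=+1→OXO/XXX/O..*; (2,1)=+1→OXO/.XX/OX.; (2,2)=+1→OXO/.XX/O.X
ply 4, O at OXO/XXX/O.. | (2,1)=-1→OXO/XXX/OO.*; (2,2)=-1→OXO/XXX/O.O
ply 5, X at OXO/XXX/OO. | (2,2)=+1→OXO/XXX/OOX*
ply 6: OXO/XXX/OOX is terminal -1 (O); from O../.XX/O.. depth 5

PV length from [O../.XX/O..]: 5 plies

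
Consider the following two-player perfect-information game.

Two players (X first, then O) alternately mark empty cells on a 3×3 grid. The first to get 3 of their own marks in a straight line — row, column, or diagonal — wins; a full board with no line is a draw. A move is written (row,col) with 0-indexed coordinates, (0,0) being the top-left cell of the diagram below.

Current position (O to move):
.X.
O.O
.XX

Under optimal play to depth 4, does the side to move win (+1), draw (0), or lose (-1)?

[.X./O.O/.XX] O move#1: (0,0):-1/OX./O.O/.XX, (0,2):-1/.XO/O.O/.XX, (1,1):+1/.X./OOO/.XX*, (2,0):-1/.X./O.O/OXX
[.X./OOO/.XX] end (terminal -1, X#2); searched .X./O.O/.XX to 4

value(.X./O.O/.XX, O) = +1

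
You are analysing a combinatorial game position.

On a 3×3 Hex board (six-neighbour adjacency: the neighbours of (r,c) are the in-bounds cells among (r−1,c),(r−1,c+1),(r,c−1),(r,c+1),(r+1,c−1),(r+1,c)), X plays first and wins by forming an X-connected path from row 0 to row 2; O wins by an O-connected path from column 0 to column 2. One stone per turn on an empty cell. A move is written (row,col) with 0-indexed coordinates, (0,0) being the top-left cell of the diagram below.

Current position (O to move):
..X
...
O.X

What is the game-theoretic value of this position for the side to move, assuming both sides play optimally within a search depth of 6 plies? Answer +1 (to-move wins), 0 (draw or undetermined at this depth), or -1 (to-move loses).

[..X/.../O.X] O move#1: (0,0):-1/O.X/.../O.X, (0,1):-1/.OX/.../O.X, (1,0):-1/..X/O../O.X, (1,1):-1/..X/.O./O.X, (1,2):+1/..X/..O/O.X*, (2,1):-1/..X/.../OOX
[..X/..O/O.X] X move#2: (0,0):-1/X.X/..O/O.X*, (0,1):-1/.XX/..O/O.X, (1,0):-1/..X/X.O/O.X, (1,1):-1/..X/.XO/O.X, (2,1):-1/..X/..O/OXX
[X.X/..O/O.X] O move#3: (0,1):+1/XOX/..O/O.X*, (1,0):+1/X.X/O.O/O.X, (1,1):+1/X.X/.OO/O.X, (2,1):+1/X.X/..O/OOX
[XOX/..O/O.X] X move#4: (1,0):-1/XOX/X.O/O.X*, (1,1):-1/XOX/.XO/O.X, (2,1):-1/XOX/..O/OXX
[XOX/X.O/O.X] O move#5: (1,1):+1/XOX/XOO/O.X*, (2,1):+1/XOX/X.O/OOX
[XOX/XOO/O.X] end (terminal -1, X#6); searched ..X/.../O.X to 6

value(..X/.../O.X, O) = +1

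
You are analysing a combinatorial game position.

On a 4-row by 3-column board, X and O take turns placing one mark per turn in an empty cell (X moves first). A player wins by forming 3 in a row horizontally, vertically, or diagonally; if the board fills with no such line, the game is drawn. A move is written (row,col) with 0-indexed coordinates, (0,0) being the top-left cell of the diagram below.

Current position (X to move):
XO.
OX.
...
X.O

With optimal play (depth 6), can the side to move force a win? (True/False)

X winning at [XO./OX./.../X.O]: True

p1 X@[XO./OX./.../X.O]: (0,2)[XOX/OX./.../X.O]-1 (1,2)[XO./OXX/.../X.O]-1 (2,0)[XO./OX./X../X.O]-1 (2,1)[XO./OX./.X./X.O]+1* (2,2)[XO./OX./..X/X.O]+1 (3,1)[XO./OX./.../XXO]-1
p2 O@[XO./OX./.X./X.O]: (0,2)[XOO/OX./.X./X.O]-1* (1,2)[XO./OXO/.X./X.O]-1 (2,0)[XO./OX./OX./X.O]-1 (2,2)[XO./OX./.XO/X.O]-1 (3,1)[XO./OX./.X./XOO]-1
p3 X@[XOO/OX./.X./X.O]: (1,2)[XOO/OXX/.X./X.O]+1* (2,0)[XOO/OX./XX./X.O]+1 (2,2)[XOO/OX./.XX/X.O]+1 (3,1)[XOO/OX./.X./XXO]+1
p4 O@[XOO/OXX/.X./X.O] terminal -1; root [XO./OX./.../X.O] d6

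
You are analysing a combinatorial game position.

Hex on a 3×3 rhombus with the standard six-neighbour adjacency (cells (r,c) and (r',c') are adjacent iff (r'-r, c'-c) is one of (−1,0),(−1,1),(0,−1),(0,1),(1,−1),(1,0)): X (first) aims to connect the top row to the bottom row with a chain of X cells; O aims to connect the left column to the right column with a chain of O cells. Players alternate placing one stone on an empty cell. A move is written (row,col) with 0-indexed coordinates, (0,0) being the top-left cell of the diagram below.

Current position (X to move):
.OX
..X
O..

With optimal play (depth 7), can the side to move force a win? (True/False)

X winning at [.OX/..X/O..]: True

ply 1, X at .OX/..X/O.. | (0,0)=+1→XOX/..X/O..*; (1,0)=+1→.OX/X.X/O..; (1,1)=+1→.OX/.XX/O..; (2,1)=+1→.OX/..X/OX.; (2,2)=+1→.OX/..X/O.X
ply 2, O at XOX/..X/O.. | (1,0)=-1→XOX/O.X/O..*; (1,1)=-1→XOX/.OX/O..; (2,1)=-1→XOX/..X/OO.; (2,2)=-1→XOX/..X/O.O
ply 3, X at XOX/O.X/O.. | (1,1)=+1→XOX/OXX/O..*; (2,1)=+1→XOX/O.X/OX.; (2,2)=+1→XOX/O.X/O.X
ply 4, O at XOX/OXX/O.. | (2,1)=-1→XOX/OXX/OO.*; (2,2)=-1→XOX/OXX/O.O
ply 5, X at XOX/OXX/OO. | (2,2)=+1→XOX/OXX/OOX*
ply 6: XOX/OXX/OOX is terminal -1 (O); from .OX/..X/O.. depth 7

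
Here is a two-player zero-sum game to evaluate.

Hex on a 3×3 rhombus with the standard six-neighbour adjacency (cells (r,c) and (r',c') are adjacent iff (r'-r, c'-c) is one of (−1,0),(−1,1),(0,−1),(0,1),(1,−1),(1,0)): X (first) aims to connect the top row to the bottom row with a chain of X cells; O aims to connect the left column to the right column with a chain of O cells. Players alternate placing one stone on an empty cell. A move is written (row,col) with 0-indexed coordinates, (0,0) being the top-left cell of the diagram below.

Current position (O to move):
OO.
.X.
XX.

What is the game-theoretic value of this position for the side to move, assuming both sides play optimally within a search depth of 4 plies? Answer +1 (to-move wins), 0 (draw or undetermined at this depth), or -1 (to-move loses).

[OO./.X./XX.] O move#1: (0,2):+1/OOO/.X./XX.*, (1,0):-1/OO./OX./XX., (1,2):-1/OO./.XO/XX., (2,2):-1/OO./.X./XXO
[OOO/.X./XX.] end (terminal -1, X#2); searched OO./.X./XX. to 4

value(OO./.X./XX., O) = +1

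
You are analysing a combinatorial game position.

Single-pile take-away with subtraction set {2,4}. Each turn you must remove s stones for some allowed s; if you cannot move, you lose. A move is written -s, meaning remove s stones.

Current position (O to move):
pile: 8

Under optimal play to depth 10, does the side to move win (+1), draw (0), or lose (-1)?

p1 O@[8]: -2[6]+1* -4[4]-1
p2 X@[6]: -2[4]-1* -4[2]-1
p3 O@[4]: -2[2]-1 -4[0]+1*
p4 X@[0] terminal -1; root [8] d10

value(8, O) = +1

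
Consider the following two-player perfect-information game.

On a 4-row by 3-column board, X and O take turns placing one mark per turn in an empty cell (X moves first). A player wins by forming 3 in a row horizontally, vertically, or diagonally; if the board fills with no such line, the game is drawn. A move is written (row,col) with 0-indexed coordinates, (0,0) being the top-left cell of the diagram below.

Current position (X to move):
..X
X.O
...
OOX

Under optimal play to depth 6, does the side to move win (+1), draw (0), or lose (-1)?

value(..X/X.O/.../OOX, X) = +1

ply 1, X at ..X/X.O/.../OOX | (0,0)=-1→X.X/X.O/.../OOX; (0,1)=-1→.XX/X.O/.../OOX; (1,1)=-1→..X/XXO/.../OOX; (2,0)=-1→..X/X.O/X../OOX; (2,1)=+1→..X/X.O/.X./OOX*; (2,2)=-1→..X/X.O/..X/OOX
ply 2: ..X/X.O/.X./OOX is terminal -1 (O); from ..X/X.O/.../OOX depth 6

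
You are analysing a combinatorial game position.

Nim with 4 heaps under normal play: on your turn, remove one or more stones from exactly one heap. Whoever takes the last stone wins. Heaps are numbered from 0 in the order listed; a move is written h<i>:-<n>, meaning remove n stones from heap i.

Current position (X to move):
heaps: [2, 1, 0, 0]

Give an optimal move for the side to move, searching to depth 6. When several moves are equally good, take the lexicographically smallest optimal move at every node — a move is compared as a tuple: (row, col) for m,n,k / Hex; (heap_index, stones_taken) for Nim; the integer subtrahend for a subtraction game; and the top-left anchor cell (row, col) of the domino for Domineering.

X's best at [(2,1,0,0)]: h0:-1

p1 X@[(2,1,0,0)]: h0:-1[(1,1,0,0)]+1* h0:-2[(0,1,0,0)]-1 h1:-1[(2,0,0,0)]-1
p2 O@[(1,1,0,0)]: h0:-1[(0,1,0,0)]-1* h1:-1[(1,0,0,0)]-1
p3 X@[(0,1,0,0)]: h1:-1[(0,0,0,0)]+1*
p4 O@[(0,0,0,0)] terminal -1; root [(2,1,0,0)] d6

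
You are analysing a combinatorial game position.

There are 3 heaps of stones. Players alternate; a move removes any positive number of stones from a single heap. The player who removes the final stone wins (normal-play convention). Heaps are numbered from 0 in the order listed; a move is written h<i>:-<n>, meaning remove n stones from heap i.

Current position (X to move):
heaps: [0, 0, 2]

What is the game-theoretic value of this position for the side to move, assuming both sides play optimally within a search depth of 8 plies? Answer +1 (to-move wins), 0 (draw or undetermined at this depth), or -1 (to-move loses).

[(0,0,2)] X move#1: h2:-1:-1/(0,0,1), h2:-2:+1/(0,0,0)*
[(0,0,0)] end (terminal -1, O#2); searched (0,0,2) to 8

value((0,0,2), X) = +1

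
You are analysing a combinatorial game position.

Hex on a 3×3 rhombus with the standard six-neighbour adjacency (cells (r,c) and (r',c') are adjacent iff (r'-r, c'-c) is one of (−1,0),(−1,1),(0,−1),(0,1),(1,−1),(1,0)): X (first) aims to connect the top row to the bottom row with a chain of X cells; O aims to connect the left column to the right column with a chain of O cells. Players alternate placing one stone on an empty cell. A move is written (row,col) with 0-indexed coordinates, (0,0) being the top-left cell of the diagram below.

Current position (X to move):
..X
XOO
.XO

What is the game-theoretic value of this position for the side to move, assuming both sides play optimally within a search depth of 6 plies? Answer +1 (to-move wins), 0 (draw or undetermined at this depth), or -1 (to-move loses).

p1 X@[..X/XOO/.XO]: (0,0)[X.X/XOO/.XO]-1 (0,1)[.XX/XOO/.XO]-1 (2,0)[..X/XOO/XXO]+1*
p2 O@[..X/XOO/XXO]: (0,0)[O.X/XOO/XXO]-1* (0,1)[.OX/XOO/XXO]-1
p3 X@[O.X/XOO/XXO]: (0,1)[OXX/XOO/XXO]+1*
p4 O@[OXX/XOO/XXO] terminal -1; root [..X/XOO/.XO] d6

value(..X/XOO/.XO, X) = +1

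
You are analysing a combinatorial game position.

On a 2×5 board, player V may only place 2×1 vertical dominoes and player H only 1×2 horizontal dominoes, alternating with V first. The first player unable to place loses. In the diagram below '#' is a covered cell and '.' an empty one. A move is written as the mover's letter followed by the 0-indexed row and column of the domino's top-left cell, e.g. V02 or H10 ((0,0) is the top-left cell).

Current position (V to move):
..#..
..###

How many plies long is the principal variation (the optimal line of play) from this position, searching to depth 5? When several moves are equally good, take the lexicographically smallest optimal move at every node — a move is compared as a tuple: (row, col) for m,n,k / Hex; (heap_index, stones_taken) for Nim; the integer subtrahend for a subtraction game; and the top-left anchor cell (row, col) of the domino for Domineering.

[..#../..###] V move#1: V00:+1/#.#../#.###*, V01:+1/.##../.####
[#.#../#.###] H move#2: H03:-1/#.###/#.###*
[#.###/#.###] V move#3: V01:+1/#####/#####*
[#####/#####] end (terminal -1, H#4); searched ..#../..### to 5

PV length from [..#../..###]: 3 plies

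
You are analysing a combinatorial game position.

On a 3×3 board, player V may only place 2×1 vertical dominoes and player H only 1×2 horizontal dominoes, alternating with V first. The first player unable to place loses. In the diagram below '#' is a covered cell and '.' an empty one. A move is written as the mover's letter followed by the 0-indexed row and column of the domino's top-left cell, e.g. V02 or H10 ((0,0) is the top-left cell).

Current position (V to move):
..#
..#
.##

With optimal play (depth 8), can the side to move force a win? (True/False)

V winning at [..#/..#/.##]: True

ply 1, V at ..#/..#/.## | V00=+1→#.#/#.#/.##*; V01=+1→.##/.##/.##; V10=-1→..#/#.#/###
ply 2: #.#/#.#/.## is terminal -1 (H); from ..#/..#/.## depth 8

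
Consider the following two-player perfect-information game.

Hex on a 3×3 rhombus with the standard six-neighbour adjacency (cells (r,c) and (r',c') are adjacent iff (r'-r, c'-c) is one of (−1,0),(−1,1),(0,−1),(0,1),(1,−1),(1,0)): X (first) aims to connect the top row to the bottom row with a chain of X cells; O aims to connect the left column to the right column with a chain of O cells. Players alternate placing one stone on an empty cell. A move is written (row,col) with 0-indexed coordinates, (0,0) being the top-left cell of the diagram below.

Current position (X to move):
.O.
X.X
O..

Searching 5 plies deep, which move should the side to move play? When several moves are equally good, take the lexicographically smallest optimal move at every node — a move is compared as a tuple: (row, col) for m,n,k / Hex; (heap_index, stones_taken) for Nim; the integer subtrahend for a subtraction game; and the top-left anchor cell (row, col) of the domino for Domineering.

X's best at [.O./X.X/O..]: (0,0)

p1 X@[.O./X.X/O..]: (0,0)[XO./X.X/O..]+1* (0,2)[.OX/X.X/O..]+1 (1,1)[.O./XXX/O..]+1 (2,1)[.O./X.X/OX.]-1 (2,2)[.O./X.X/O.X]-1
p2 O@[XO./X.X/O..]: (0,2)[XOO/X.X/O..]-1* (1,1)[XO./XOX/O..]-1 (2,1)[XO./X.X/OO.]-1 (2,2)[XO./X.X/O.O]-1
p3 X@[XOO/X.X/O..]: (1,1)[XOO/XXX/O..]+1* (2,1)[XOO/X.X/OX.]-1 (2,2)[XOO/X.X/O.X]-1
p4 O@[XOO/XXX/O..]: (2,1)[XOO/XXX/OO.]-1* (2,2)[XOO/XXX/O.O]-1
p5 X@[XOO/XXX/OO.]: (2,2)[XOO/XXX/OOX]+1*
p6 O@[XOO/XXX/OOX] terminal -1; root [.O./X.X/O..] d5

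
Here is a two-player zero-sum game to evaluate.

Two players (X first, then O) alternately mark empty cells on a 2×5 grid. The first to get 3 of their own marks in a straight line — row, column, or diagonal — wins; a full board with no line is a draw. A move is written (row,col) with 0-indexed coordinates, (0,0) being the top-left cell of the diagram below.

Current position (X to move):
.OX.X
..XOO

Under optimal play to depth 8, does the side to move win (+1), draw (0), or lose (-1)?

ply 1, X at .OX.X/..XOO | (0,0)=+0→XOX.X/..XOO; (0,3)=+1→.OXXX/..XOO*; (1,0)=+1→.OX.X/X.XOO; (1,1)=+1→.OX.X/.XXOO
ply 2: .OXXX/..XOO is terminal -1 (O); from .OX.X/..XOO depth 8

value(.OX.X/..XOO, X) = +1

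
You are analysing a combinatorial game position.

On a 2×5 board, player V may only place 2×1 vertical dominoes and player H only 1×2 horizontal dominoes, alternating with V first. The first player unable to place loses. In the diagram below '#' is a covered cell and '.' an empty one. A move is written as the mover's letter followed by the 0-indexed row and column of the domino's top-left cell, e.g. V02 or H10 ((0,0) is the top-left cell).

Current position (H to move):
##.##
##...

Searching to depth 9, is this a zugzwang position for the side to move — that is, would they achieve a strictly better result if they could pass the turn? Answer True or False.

ply 1, H at ##.##/##... | H12=+1→##.##/####.*; H13=-1→##.##/##.##
ply 2: ##.##/####. is terminal -1 (V); from ##.##/##... depth 9
if H skipped the turn, V would face:
~ ply 1, V at ##.##/##... | V02=-1→#####/###..*
~ ply 2, H at #####/###.. | H13=+1→#####/#####*
~ ply 3: #####/##### is terminal -1 (V); from ##.##/##... depth 9
compare (H): move=+1 vs pass=+1

zugzwang(##.##/##..., H) = False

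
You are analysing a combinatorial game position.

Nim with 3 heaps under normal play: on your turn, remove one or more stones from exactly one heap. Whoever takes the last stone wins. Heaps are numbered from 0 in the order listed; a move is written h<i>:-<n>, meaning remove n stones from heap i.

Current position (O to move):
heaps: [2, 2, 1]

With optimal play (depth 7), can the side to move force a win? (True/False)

O winning at [(2,2,1)]: True

[(2,2,1)] O move#1: h0:-1:-1/(1,2,1), h0:-2:-1/(0,2,1), h1:-1:-1/(2,1,1), h1:-2:-1/(2,0,1), h2:-1:+1/(2,2,0)*
[(2,2,0)] X move#2: h0:-1:-1/(1,2,0)*, h0:-2:-1/(0,2,0), h1:-1:-1/(2,1,0), h1:-2:-1/(2,0,0)
[(1,2,0)] O move#3: h0:-1:-1/(0,2,0), h1:-1:+1/(1,1,0)*, h1:-2:-1/(1,0,0)
[(1,1,0)] X move#4: h0:-1:-1/(0,1,0)*, h1:-1:-1/(1,0,0)
[(0,1,0)] O move#5: h1:-1:+1/(0,0,0)*
[(0,0,0)] end (terminal -1, X#6); searched (2,2,1) to 7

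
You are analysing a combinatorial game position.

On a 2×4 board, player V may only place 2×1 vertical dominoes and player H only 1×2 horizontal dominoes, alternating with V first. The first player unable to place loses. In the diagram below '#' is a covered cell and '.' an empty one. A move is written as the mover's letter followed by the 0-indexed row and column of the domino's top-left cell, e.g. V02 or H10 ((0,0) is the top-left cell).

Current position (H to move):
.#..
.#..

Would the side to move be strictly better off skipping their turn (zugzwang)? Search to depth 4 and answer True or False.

zugzwang(.#../.#.., H) = False

ply 1, H at .#../.#.. | H02=+1→.###/.#..*; H12=+1→.#../.###
ply 2, V at .###/.#.. | V00=-1→####/##..*
ply 3, H at ####/##.. | H12=+1→####/####*
ply 4: ####/#### is terminal -1 (V); from .#../.#.. depth 4
pass branch (V moves first from the same position):
  | ply 1, V at .#../.#.. | V00=-1→##../##..; V02=+1→.##./.##.*; V03=+1→.#.#/.#.#
  | ply 2: .##./.##. is terminal -1 (H); from .#../.#.. depth 4
H moving scores +1; H passing scores -1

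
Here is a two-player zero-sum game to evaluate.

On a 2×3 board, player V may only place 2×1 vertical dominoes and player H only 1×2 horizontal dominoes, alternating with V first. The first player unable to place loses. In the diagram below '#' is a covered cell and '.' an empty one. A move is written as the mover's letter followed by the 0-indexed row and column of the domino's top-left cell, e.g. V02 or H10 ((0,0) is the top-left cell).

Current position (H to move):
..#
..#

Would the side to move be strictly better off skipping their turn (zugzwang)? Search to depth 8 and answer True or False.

[..#/..#] H move#1: H00:+1/###/..#*, H10:+1/..#/###
[###/..#] end (terminal -1, V#2); searched ..#/..# to 8
suppose H passes — search the same position with V to move:
pass> [..#/..#] V move#1: V00:+1/#.#/#.#*, V01:+1/.##/.##
pass> [#.#/#.#] end (terminal -1, H#2); searched ..#/..# to 8
for H: play +1, pass -1

zugzwang(..#/..#, H) = False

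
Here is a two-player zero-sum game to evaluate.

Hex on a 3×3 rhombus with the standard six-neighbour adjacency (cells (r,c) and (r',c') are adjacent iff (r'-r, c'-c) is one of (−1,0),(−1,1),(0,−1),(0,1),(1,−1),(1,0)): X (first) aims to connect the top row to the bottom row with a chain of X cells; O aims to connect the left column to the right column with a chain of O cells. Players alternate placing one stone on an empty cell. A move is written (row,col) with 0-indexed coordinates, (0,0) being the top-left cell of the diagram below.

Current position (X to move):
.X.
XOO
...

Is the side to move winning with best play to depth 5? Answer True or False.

[.X./XOO/...] X move#1: (0,0):-1/XX./XOO/..., (0,2):-1/.XX/XOO/..., (2,0):+1/.X./XOO/X..*, (2,1):-1/.X./XOO/.X., (2,2):-1/.X./XOO/..X
[.X./XOO/X..] end (terminal -1, O#2); searched .X./XOO/... to 5

X winning at [.X./XOO/...]: True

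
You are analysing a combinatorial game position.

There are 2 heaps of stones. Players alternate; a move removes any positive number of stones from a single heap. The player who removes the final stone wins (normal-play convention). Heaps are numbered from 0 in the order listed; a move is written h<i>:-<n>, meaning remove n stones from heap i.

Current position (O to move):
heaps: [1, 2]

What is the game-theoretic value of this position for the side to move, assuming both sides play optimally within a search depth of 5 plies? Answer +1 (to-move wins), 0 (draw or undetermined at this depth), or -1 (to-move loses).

value((1,2), O) = +1

p1 O@[(1,2)]: h0:-1[(0,2)]-1 h1:-1[(1,1)]+1* h1:-2[(1,0)]-1
p2 X@[(1,1)]: h0:-1[(0,1)]-1* h1:-1[(1,0)]-1
p3 O@[(0,1)]: h1:-1[(0,0)]+1*
p4 X@[(0,0)] terminal -1; root [(1,2)] d5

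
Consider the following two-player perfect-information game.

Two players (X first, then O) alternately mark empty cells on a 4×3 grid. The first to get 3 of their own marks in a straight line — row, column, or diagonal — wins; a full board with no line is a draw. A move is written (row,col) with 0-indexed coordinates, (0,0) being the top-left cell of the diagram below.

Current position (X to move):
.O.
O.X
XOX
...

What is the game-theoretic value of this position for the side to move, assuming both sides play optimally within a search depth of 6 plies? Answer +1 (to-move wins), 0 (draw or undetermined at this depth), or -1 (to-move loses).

ply 1, X at .O./O.X/XOX/... | (0,0)=-1→XO./O.X/XOX/...; (0,2)=+1→.OX/O.X/XOX/...*; (1,1)=-1→.O./OXX/XOX/...; (3,0)=-1→.O./O.X/XOX/X..; (3,1)=-1→.O./O.X/XOX/.X.; (3,2)=+1→.O./O.X/XOX/..X
ply 2: .OX/O.X/XOX/... is terminal -1 (O); from .O./O.X/XOX/... depth 6

value(.O./O.X/XOX/..., X) = +1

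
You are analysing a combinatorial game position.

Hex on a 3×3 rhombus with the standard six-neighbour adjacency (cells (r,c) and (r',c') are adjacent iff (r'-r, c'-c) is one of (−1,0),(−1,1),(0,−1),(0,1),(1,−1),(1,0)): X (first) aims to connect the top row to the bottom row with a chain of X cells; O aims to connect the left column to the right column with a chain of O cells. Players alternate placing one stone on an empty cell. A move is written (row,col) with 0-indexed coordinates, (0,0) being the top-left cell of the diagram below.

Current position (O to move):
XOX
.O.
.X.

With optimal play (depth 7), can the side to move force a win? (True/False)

p1 O@[XOX/.O./.X.]: (1,0)[XOX/OO./.X.]-1 (1,2)[XOX/.OO/.X.]+1* (2,0)[XOX/.O./OX.]-1 (2,2)[XOX/.O./.XO]-1
p2 X@[XOX/.OO/.X.]: (1,0)[XOX/XOO/.X.]-1* (2,0)[XOX/.OO/XX.]-1 (2,2)[XOX/.OO/.XX]-1
p3 O@[XOX/XOO/.X.]: (2,0)[XOX/XOO/OX.]+1* (2,2)[XOX/XOO/.XO]-1
p4 X@[XOX/XOO/OX.] terminal -1; root [XOX/.O./.X.] d7

O winning at [XOX/.O./.X.]: True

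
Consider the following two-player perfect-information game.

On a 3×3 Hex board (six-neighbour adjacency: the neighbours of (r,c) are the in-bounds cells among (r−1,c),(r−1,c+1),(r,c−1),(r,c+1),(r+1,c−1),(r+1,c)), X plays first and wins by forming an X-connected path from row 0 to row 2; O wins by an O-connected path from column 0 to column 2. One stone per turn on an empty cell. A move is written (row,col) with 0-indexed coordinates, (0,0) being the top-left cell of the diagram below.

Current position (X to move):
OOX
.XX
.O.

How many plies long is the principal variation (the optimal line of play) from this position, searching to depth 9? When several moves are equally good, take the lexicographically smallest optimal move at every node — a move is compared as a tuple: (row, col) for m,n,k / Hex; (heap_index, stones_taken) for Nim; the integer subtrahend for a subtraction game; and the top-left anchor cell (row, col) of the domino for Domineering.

ply 1, X at OOX/.XX/.O. | (1,0)=+1→OOX/XXX/.O.*; (2,0)=+1→OOX/.XX/XO.; (2,2)=+1→OOX/.XX/.OX
ply 2, O at OOX/XXX/.O. | (2,0)=-1→OOX/XXX/OO.*; (2,2)=-1→OOX/XXX/.OO
ply 3, X at OOX/XXX/OO. | (2,2)=+1→OOX/XXX/OOX*
ply 4: OOX/XXX/OOX is terminal -1 (O); from OOX/.XX/.O. depth 9

PV length from [OOX/.XX/.O.]: 3 plies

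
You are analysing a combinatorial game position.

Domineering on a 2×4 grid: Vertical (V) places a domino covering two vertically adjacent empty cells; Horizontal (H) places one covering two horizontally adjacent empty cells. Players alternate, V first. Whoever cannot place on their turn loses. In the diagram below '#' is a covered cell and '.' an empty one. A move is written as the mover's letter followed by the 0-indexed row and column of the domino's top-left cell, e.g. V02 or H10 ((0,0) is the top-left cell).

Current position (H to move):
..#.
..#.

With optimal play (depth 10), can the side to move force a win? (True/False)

H winning at [..#./..#.]: True

[..#./..#.] H move#1: H00:+1/###./..#.*, H10:+1/..#./###.
[###./..#.] V move#2: V03:-1/####/..##*
[####/..##] H move#3: H10:+1/####/####*
[####/####] end (terminal -1, V#4); searched ..#./..#. to 10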